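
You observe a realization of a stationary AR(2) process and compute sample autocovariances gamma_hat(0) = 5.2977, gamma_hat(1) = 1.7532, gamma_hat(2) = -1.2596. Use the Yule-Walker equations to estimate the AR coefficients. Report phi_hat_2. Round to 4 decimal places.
\hat\phi_{2} = -0.3900

The Yule-Walker equations for an AR(p) process read, in matrix form,
  Gamma_p phi = r_p,   with   (Gamma_p)_{ij} = gamma(|i - j|),
                       (r_p)_i = gamma(i),   i,j = 1..p.
Substitute the sample gammas (Toeplitz matrix and right-hand side of size 2):
  Gamma_p = [[5.2977, 1.7532], [1.7532, 5.2977]]
  r_p     = [1.7532, -1.2596]
Written out:
  5.2977 phi_1 + 1.7532 phi_2 = 1.7532
  1.7532 phi_1 + 5.2977 phi_2 = -1.2596
Solve by Cramer's rule:
  det = gamma(0)^2 - gamma(1)^2 = (5.2977)^2 - (1.7532)^2 = 28.06562529 - 3.07371024 = 24.99191505
  phi_hat_1 = [gamma(1) gamma(0) - gamma(1) gamma(2)] / det = [(1.7532)(5.2977) - (1.7532)(-1.2596)] / 24.99191505 = 11.49625836 / 24.99191505 = 0.46
  phi_hat_2 = [gamma(0) gamma(2) - gamma(1)^2] / det = [(5.2977)(-1.2596) - (1.7532)^2] / 24.99191505 = -9.74669316 / 24.99191505 = -0.39
So phi_hat = [0.4600, -0.3900].
Therefore phi_hat_2 = -0.3900.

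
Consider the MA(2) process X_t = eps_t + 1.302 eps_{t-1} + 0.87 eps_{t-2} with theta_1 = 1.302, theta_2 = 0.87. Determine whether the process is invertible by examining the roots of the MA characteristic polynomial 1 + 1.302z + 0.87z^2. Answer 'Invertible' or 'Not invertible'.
\text{Invertible}

The MA(q) characteristic polynomial is P(z) = 1 + 1.302z + 0.87z^2.
Invertibility requires all roots to lie outside the unit circle, i.e. |z| > 1 for every root.
Set 1 + (1.302) z + (0.87) z^2 = 0, i.e. a z^2 + b z + c = 0 with a = 0.87, b = 1.302, c = 1.
Discriminant D = b^2 - 4ac = (1.302)^2 - 4*(0.87)*1 = 1.695204 - (3.48) = -1.784796.
D < 0, so the roots are the complex-conjugate pair z = (-b +/- i sqrt(-D)) / (2a) = -0.7483 +/- 0.7678i.
For a conjugate pair |z|^2 = z * conj(z) = (product of roots) = c/a = 1/(0.87) = 1.149425, so |z| = sqrt(1.149425) = 1.0721 for both roots.
Moduli of all roots: 1.0721, 1.0721.
All moduli strictly greater than 1? Yes.
Verdict: Invertible.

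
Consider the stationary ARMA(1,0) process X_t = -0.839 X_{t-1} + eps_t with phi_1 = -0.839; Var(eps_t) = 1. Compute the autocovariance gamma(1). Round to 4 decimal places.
\gamma(1) = -2.8337

Multiply the model equation by X_{t-k} and take expectations. With theta_0 = psi_0 = 1 and psi_j the MA(infinity) weights, this gives
  gamma(k) - sum_i phi_i gamma(k-i) = c_k,
  c_k = sigma^2 * sum_{j=k..q} theta_j psi_{j-k}   (c_k = 0 for k > q),
using gamma(-m) = gamma(m).
Pure AR (q = 0): c_0 = sigma^2 = 1, c_k = 0 for k >= 1.
Equations for k = 0 and k = 1 (AR order 1):
  gamma(0) = phi_1 gamma(1) + c_0
  gamma(1) = phi_1 gamma(0) + c_1
Substituting the second into the first: gamma(0) (1 - phi_1^2) = c_0 + phi_1 c_1, so
  gamma(0) = c_0 / (1 - phi_1^2) = 1 / (1 - (-0.839)^2) = 1 / 0.296079 = 3.377477.
  gamma(1) = phi_1 gamma(0) = (-0.839)(3.377477) = -2.833703.
Therefore gamma(1) = -2.8337 (to 4 decimal places).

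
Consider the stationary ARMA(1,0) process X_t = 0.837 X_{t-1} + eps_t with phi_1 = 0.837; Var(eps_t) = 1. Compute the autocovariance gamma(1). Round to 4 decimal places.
\gamma(1) = 2.7953

Multiply the model equation by X_{t-k} and take expectations. With theta_0 = psi_0 = 1 and psi_j the MA(infinity) weights, this gives
  gamma(k) - sum_i phi_i gamma(k-i) = c_k,
  c_k = sigma^2 * sum_{j=k..q} theta_j psi_{j-k}   (c_k = 0 for k > q),
using gamma(-m) = gamma(m).
Pure AR (q = 0): c_0 = sigma^2 = 1, c_k = 0 for k >= 1.
Equations for k = 0 and k = 1 (AR order 1):
  gamma(0) = phi_1 gamma(1) + c_0
  gamma(1) = phi_1 gamma(0) + c_1
Substituting the second into the first: gamma(0) (1 - phi_1^2) = c_0 + phi_1 c_1, so
  gamma(0) = c_0 / (1 - phi_1^2) = 1 / (1 - (0.837)^2) = 1 / 0.299431 = 3.339668.
  gamma(1) = phi_1 gamma(0) = (0.837)(3.339668) = 2.795302.
Therefore gamma(1) = 2.7953 (to 4 decimal places).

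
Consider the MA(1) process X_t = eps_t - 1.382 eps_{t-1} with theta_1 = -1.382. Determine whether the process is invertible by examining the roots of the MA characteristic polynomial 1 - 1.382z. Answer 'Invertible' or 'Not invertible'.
\text{Not invertible}

The MA(q) characteristic polynomial is P(z) = 1 - 1.382z.
Invertibility requires all roots to lie outside the unit circle, i.e. |z| > 1 for every root.
This is linear in z: 1 + (-1.382) z = 0  =>  z = -1/(-1.382) = 0.723589,  |z| = 0.723589.
Moduli of all roots: 0.7236.
All moduli strictly greater than 1? No.
Verdict: Not invertible.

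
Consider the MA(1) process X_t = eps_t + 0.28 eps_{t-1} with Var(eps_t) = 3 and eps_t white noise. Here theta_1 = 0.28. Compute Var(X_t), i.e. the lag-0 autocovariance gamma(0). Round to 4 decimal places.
\gamma(0) = 3.2352

For an MA(q) process X_t = eps_t + sum_i theta_i eps_{t-i} with
Var(eps_t) = sigma^2, the variance is
  gamma(0) = sigma^2 * (1 + sum_i theta_i^2).
  sum_i theta_i^2 = (0.28)^2 = 0.0784.
  gamma(0) = 3 * (1 + 0.0784) = 3 * 1.0784 = 3.2352.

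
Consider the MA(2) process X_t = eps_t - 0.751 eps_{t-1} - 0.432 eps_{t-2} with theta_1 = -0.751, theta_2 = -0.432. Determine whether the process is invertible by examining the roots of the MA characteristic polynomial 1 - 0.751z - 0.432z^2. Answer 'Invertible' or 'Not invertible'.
\text{Not invertible}

The MA(q) characteristic polynomial is P(z) = 1 - 0.751z - 0.432z^2.
Invertibility requires all roots to lie outside the unit circle, i.e. |z| > 1 for every root.
Set 1 + (-0.751) z + (-0.432) z^2 = 0, i.e. a z^2 + b z + c = 0 with a = -0.432, b = -0.751, c = 1.
Discriminant D = b^2 - 4ac = (-0.751)^2 - 4*(-0.432)*1 = 0.564001 - (-1.728) = 2.292001.
D >= 0, so the roots are real: z = (-b +/- sqrt(D)) / (2a) = (0.751 +/- 1.513936) / (-0.864).
  z_1 = (0.751 + 1.513936) / (-0.864) = -2.6215,   |z_1| = 2.6215.
  z_2 = (0.751 - 1.513936) / (-0.864) = 0.883,   |z_2| = 0.883.
Moduli of all roots: 2.6215, 0.8830.
All moduli strictly greater than 1? No.
Verdict: Not invertible.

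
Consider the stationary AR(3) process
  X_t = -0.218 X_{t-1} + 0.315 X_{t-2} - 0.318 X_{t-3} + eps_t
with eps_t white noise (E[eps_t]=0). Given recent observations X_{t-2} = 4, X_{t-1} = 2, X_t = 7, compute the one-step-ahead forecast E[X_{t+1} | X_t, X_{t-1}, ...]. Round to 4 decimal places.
E[X_{t+1} \mid \mathcal F_t] = -2.1680

For an AR(p) model X_t = c + sum_i phi_i X_{t-i} + eps_t, the
one-step-ahead conditional mean is
  E[X_{t+1} | X_t, ...] = c + sum_i phi_i X_{t+1-i}.
Substitute known values:
  E[X_{t+1} | ...] = (-0.218) * (7) + (0.315) * (2) + (-0.318) * (4)
                   = -2.1680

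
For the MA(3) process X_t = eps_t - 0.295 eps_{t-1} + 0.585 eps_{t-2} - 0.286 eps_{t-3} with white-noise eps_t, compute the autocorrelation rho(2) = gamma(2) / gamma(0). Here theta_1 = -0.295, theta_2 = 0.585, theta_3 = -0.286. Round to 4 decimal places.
\rho(2) = 0.4430

For an MA(q) process with theta_0 = 1, the autocovariance is
  gamma(k) = sigma^2 * sum_{i=0..q-k} theta_i * theta_{i+k},
and rho(k) = gamma(k) / gamma(0). Sigma^2 cancels.
  numerator   = (1)*(0.585) + (-0.295)*(-0.286) = 0.66937.
  denominator = (1)^2 + (-0.295)^2 + (0.585)^2 + (-0.286)^2 = 1.511046.
  rho(2) = 0.66937 / 1.511046 = 0.4430.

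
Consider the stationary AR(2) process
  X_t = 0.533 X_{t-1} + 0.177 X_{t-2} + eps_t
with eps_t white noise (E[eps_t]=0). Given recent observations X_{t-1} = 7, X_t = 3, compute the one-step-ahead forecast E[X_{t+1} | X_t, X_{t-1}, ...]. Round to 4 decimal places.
E[X_{t+1} \mid \mathcal F_t] = 2.8380

For an AR(p) model X_t = c + sum_i phi_i X_{t-i} + eps_t, the
one-step-ahead conditional mean is
  E[X_{t+1} | X_t, ...] = c + sum_i phi_i X_{t+1-i}.
Substitute known values:
  E[X_{t+1} | ...] = (0.533) * (3) + (0.177) * (7)
                   = 2.8380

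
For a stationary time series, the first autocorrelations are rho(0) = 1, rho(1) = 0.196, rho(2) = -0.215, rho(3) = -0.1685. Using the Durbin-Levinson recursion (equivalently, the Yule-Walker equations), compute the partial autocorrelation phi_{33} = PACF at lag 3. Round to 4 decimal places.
\phi_{33} = -0.0711

The PACF at lag k is phi_{kk}, the last component of the solution
to the Yule-Walker system G_k phi = r_k where
  (G_k)_{ij} = rho(|i - j|), (r_k)_i = rho(i), i,j = 1..k.
Equivalently, Durbin-Levinson gives phi_{kk} iteratively:
  phi_{11} = rho(1)
  phi_{kk} = [rho(k) - sum_{j=1..k-1} phi_{k-1,j} rho(k-j)]
            / [1 - sum_{j=1..k-1} phi_{k-1,j} rho(j)],
  phi_{k,j} = phi_{k-1,j} - phi_{kk} phi_{k-1,k-j},  j = 1..k-1.
Step k = 1:
  phi_11 = rho(1) = 0.196.
Step k = 2:
  phi_22 = [rho(2) - phi_11 rho(1)] / [1 - phi_11 rho(1)] = [-0.215 - (0.196)(0.196)] / [1 - (0.196)(0.196)]
         = -0.253416 / 0.961584 = -0.26354.
  Update: phi_21 = phi_11 - phi_22 phi_11 = 0.196 - (-0.26354)(0.196) = 0.247654.
Step k = 3:
  phi_33 = [rho(3) - phi_21 rho(2) - phi_22 rho(1)] / [1 - phi_21 rho(1) - phi_22 rho(2)]
    numerator   = -0.1685 - (0.247654)(-0.215) - (-0.26354)(0.196) = -0.06360055
    denominator = 1 - (0.247654)(0.196) - (-0.26354)(-0.215) = 0.89479871
  phi_33 = -0.06360055 / 0.89479871 = -0.0711.
Therefore phi_{33} = -0.0711.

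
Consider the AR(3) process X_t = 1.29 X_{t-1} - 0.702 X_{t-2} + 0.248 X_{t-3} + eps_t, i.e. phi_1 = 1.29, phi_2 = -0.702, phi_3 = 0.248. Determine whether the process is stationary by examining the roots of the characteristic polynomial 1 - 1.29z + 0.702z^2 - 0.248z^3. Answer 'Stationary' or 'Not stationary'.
\text{Stationary}

The AR(p) characteristic polynomial is P(z) = 1 - 1.29z + 0.702z^2 - 0.248z^3.
Stationarity requires all roots to lie outside the unit circle, i.e. |z| > 1 for every root.
Degree 3: look for a simple real root z0 first, then factor out (1 - z/z0) and solve the remaining quadratic.
Testing z0 = 1.25: P(1.25) = 1 + (-1.29)(1.25) + (0.702)(1.25)^2 + (-0.248)(1.25)^3
  = 1 + (-1.6125) + (1.096875) + (-0.484375) = 0.  So z_0 = 1.25 is a root, |z_0| = 1.25.
Divide out the factor (1 - 0.8 z) = (1 - z/z0) (since 1/z0 = 0.8):
  P(z) = (1 - 0.8 z)(1 + (-0.49) z + (0.31) z^2)
  [check: z-coef -0.49 - (0.8) = -1.29; z^2-coef 0.31 - (0.8)(-0.49) = 0.702; z^3-coef -(0.8)(0.31) = -0.248.]
Remaining roots from the quadratic factor 1 + (-0.49) z + (0.31) z^2:
  Set 1 + (-0.49) z + (0.31) z^2 = 0, i.e. a z^2 + b z + c = 0 with a = 0.31, b = -0.49, c = 1.
  Discriminant D = b^2 - 4ac = (-0.49)^2 - 4*(0.31)*1 = 0.2401 - (1.24) = -0.9999.
  D < 0, so the roots are the complex-conjugate pair z = (-b +/- i sqrt(-D)) / (2a) = 0.7903 +/- 1.6128i.
  For a conjugate pair |z|^2 = z * conj(z) = (product of roots) = c/a = 1/(0.31) = 3.225806, so |z| = sqrt(3.225806) = 1.7961 for both roots.
Moduli of all roots: 1.2500, 1.7961, 1.7961.
All moduli strictly greater than 1? Yes.
Verdict: Stationary.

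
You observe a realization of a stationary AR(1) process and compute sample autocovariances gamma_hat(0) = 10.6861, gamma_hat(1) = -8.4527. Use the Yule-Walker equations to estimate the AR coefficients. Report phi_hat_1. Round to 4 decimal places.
\hat\phi_{1} = -0.7910

The Yule-Walker equations for an AR(p) process read, in matrix form,
  Gamma_p phi = r_p,   with   (Gamma_p)_{ij} = gamma(|i - j|),
                       (r_p)_i = gamma(i),   i,j = 1..p.
Substitute the sample gammas (Toeplitz matrix and right-hand side of size 1):
  Gamma_p = [[10.6861]]
  r_p     = [-8.4527]
With p = 1 this is the single equation gamma(0) phi_1 = gamma(1):
  phi_hat_1 = gamma(1) / gamma(0) = -8.4527 / 10.6861 = -0.7910.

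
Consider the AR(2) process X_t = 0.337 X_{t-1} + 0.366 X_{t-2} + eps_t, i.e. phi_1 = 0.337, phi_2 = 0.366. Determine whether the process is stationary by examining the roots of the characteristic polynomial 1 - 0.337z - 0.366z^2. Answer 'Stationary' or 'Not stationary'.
\text{Stationary}

The AR(p) characteristic polynomial is P(z) = 1 - 0.337z - 0.366z^2.
Stationarity requires all roots to lie outside the unit circle, i.e. |z| > 1 for every root.
Set 1 + (-0.337) z + (-0.366) z^2 = 0, i.e. a z^2 + b z + c = 0 with a = -0.366, b = -0.337, c = 1.
Discriminant D = b^2 - 4ac = (-0.337)^2 - 4*(-0.366)*1 = 0.113569 - (-1.464) = 1.577569.
D >= 0, so the roots are real: z = (-b +/- sqrt(D)) / (2a) = (0.337 +/- 1.256013) / (-0.732).
  z_1 = (0.337 + 1.256013) / (-0.732) = -2.1762,   |z_1| = 2.1762.
  z_2 = (0.337 - 1.256013) / (-0.732) = 1.2555,   |z_2| = 1.2555.
Moduli of all roots: 2.1762, 1.2555.
All moduli strictly greater than 1? Yes.
Verdict: Stationary.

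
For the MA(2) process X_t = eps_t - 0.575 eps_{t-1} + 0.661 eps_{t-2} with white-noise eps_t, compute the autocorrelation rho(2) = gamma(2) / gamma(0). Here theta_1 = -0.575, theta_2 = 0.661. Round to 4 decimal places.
\rho(2) = 0.3740

For an MA(q) process with theta_0 = 1, the autocovariance is
  gamma(k) = sigma^2 * sum_{i=0..q-k} theta_i * theta_{i+k},
and rho(k) = gamma(k) / gamma(0). Sigma^2 cancels.
  numerator   = (1)*(0.661) = 0.661.
  denominator = (1)^2 + (-0.575)^2 + (0.661)^2 = 1.767546.
  rho(2) = 0.661 / 1.767546 = 0.3740.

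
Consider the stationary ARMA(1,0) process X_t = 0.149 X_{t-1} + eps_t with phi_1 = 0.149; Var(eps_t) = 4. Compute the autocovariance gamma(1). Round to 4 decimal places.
\gamma(1) = 0.6095

Multiply the model equation by X_{t-k} and take expectations. With theta_0 = psi_0 = 1 and psi_j the MA(infinity) weights, this gives
  gamma(k) - sum_i phi_i gamma(k-i) = c_k,
  c_k = sigma^2 * sum_{j=k..q} theta_j psi_{j-k}   (c_k = 0 for k > q),
using gamma(-m) = gamma(m).
Pure AR (q = 0): c_0 = sigma^2 = 4, c_k = 0 for k >= 1.
Equations for k = 0 and k = 1 (AR order 1):
  gamma(0) = phi_1 gamma(1) + c_0
  gamma(1) = phi_1 gamma(0) + c_1
Substituting the second into the first: gamma(0) (1 - phi_1^2) = c_0 + phi_1 c_1, so
  gamma(0) = c_0 / (1 - phi_1^2) = 4 / (1 - (0.149)^2) = 4 / 0.977799 = 4.09082.
  gamma(1) = phi_1 gamma(0) = (0.149)(4.09082) = 0.609532.
Therefore gamma(1) = 0.6095 (to 4 decimal places).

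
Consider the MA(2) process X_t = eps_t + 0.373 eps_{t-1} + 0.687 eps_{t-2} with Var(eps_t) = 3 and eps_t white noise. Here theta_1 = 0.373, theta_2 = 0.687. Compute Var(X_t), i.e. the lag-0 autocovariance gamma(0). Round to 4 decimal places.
\gamma(0) = 4.8333

For an MA(q) process X_t = eps_t + sum_i theta_i eps_{t-i} with
Var(eps_t) = sigma^2, the variance is
  gamma(0) = sigma^2 * (1 + sum_i theta_i^2).
  sum_i theta_i^2 = (0.373)^2 + (0.687)^2 = 0.139129 + 0.471969 = 0.611098.
  gamma(0) = 3 * (1 + 0.611098) = 3 * 1.611098 = 4.833294, which rounds to 4.8333.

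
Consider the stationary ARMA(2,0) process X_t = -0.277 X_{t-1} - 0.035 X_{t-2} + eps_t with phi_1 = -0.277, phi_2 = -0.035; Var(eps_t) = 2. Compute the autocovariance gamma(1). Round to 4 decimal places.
\gamma(1) = -0.5773

Multiply the model equation by X_{t-k} and take expectations. With theta_0 = psi_0 = 1 and psi_j the MA(infinity) weights, this gives
  gamma(k) - sum_i phi_i gamma(k-i) = c_k,
  c_k = sigma^2 * sum_{j=k..q} theta_j psi_{j-k}   (c_k = 0 for k > q),
using gamma(-m) = gamma(m).
Pure AR (q = 0): c_0 = sigma^2 = 2, c_k = 0 for k >= 1.
Equations for k = 0, 1, 2 (AR order 2, c_2 = 0):
  (E0) gamma(0) = phi_1 gamma(1) + phi_2 gamma(2) + c_0
  (E1) gamma(1) = phi_1 gamma(0) + phi_2 gamma(1) + c_1
  (E2) gamma(2) = phi_1 gamma(1) + phi_2 gamma(0)
From (E1): gamma(1) = A gamma(0) + B with
  A = phi_1 / (1 - phi_2) = -0.277 / 1.035 = -0.267633,   B = c_1 / (1 - phi_2) = 0 / 1.035 = 0.
Insert (E2) into (E0): gamma(0) (1 - phi_2^2) = phi_1 (1 + phi_2) gamma(1) + c_0.
  phi_1 (1 + phi_2) = (-0.277)(0.965) = -0.267305,   1 - phi_2^2 = 0.998775.
Replace gamma(1) by A gamma(0) + B and collect gamma(0):
  gamma(0) [0.998775 - (-0.267305)(-0.267633)] = c_0 = 2
  gamma(0) * 0.927235 = 2
  gamma(0) = 2 / 0.927235 = 2.15695.
  gamma(1) = A gamma(0) = (-0.267633)(2.15695) = -0.577271.
Therefore gamma(1) = -0.5773 (to 4 decimal places).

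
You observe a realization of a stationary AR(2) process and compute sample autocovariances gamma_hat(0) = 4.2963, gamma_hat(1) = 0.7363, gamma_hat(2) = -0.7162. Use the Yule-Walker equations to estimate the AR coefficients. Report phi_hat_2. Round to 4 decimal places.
\hat\phi_{2} = -0.2020

The Yule-Walker equations for an AR(p) process read, in matrix form,
  Gamma_p phi = r_p,   with   (Gamma_p)_{ij} = gamma(|i - j|),
                       (r_p)_i = gamma(i),   i,j = 1..p.
Substitute the sample gammas (Toeplitz matrix and right-hand side of size 2):
  Gamma_p = [[4.2963, 0.7363], [0.7363, 4.2963]]
  r_p     = [0.7363, -0.7162]
Written out:
  4.2963 phi_1 + 0.7363 phi_2 = 0.7363
  0.7363 phi_1 + 4.2963 phi_2 = -0.7162
Solve by Cramer's rule:
  det = gamma(0)^2 - gamma(1)^2 = (4.2963)^2 - (0.7363)^2 = 18.45819369 - 0.54213769 = 17.916056
  phi_hat_1 = [gamma(1) gamma(0) - gamma(1) gamma(2)] / det = [(0.7363)(4.2963) - (0.7363)(-0.7162)] / 17.916056 = 3.69070375 / 17.916056 = 0.206
  phi_hat_2 = [gamma(0) gamma(2) - gamma(1)^2] / det = [(4.2963)(-0.7162) - (0.7363)^2] / 17.916056 = -3.61914775 / 17.916056 = -0.202
So phi_hat = [0.2060, -0.2020].
Therefore phi_hat_2 = -0.2020.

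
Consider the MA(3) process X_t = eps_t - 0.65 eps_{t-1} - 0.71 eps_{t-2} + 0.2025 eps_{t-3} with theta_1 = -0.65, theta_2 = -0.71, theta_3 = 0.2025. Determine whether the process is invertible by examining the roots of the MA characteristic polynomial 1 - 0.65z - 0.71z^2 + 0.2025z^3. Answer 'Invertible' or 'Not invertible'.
\text{Not invertible}

The MA(q) characteristic polynomial is P(z) = 1 - 0.65z - 0.71z^2 + 0.2025z^3.
Invertibility requires all roots to lie outside the unit circle, i.e. |z| > 1 for every root.
Degree 3: look for a simple real root z0 first, then factor out (1 - z/z0) and solve the remaining quadratic.
Testing z0 = 4: P(4) = 1 + (-0.65)(4) + (-0.71)(4)^2 + (0.2025)(4)^3
  = 1 + (-2.6) + (-11.36) + (12.96) = 0.  So z_0 = 4 is a root, |z_0| = 4.
Divide out the factor (1 - 0.25 z) = (1 - z/z0) (since 1/z0 = 0.25):
  P(z) = (1 - 0.25 z)(1 + (-0.4) z + (-0.81) z^2)
  [check: z-coef -0.4 - (0.25) = -0.65; z^2-coef -0.81 - (0.25)(-0.4) = -0.71; z^3-coef -(0.25)(-0.81) = 0.2025.]
Remaining roots from the quadratic factor 1 + (-0.4) z + (-0.81) z^2:
  Set 1 + (-0.4) z + (-0.81) z^2 = 0, i.e. a z^2 + b z + c = 0 with a = -0.81, b = -0.4, c = 1.
  Discriminant D = b^2 - 4ac = (-0.4)^2 - 4*(-0.81)*1 = 0.16 - (-3.24) = 3.4.
  D >= 0, so the roots are real: z = (-b +/- sqrt(D)) / (2a) = (0.4 +/- 1.843909) / (-1.62).
    z_1 = (0.4 + 1.843909) / (-1.62) = -1.3851,   |z_1| = 1.3851.
    z_2 = (0.4 - 1.843909) / (-1.62) = 0.8913,   |z_2| = 0.8913.
Moduli of all roots: 4.0000, 1.3851, 0.8913.
All moduli strictly greater than 1? No.
Verdict: Not invertible.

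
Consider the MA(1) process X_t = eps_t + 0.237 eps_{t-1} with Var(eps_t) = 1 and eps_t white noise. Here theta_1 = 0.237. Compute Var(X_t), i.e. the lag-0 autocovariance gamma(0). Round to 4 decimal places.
\gamma(0) = 1.0562

For an MA(q) process X_t = eps_t + sum_i theta_i eps_{t-i} with
Var(eps_t) = sigma^2, the variance is
  gamma(0) = sigma^2 * (1 + sum_i theta_i^2).
  sum_i theta_i^2 = (0.237)^2 = 0.056169.
  gamma(0) = 1 * (1 + 0.056169) = 1 * 1.056169 = 1.056169, which rounds to 1.0562.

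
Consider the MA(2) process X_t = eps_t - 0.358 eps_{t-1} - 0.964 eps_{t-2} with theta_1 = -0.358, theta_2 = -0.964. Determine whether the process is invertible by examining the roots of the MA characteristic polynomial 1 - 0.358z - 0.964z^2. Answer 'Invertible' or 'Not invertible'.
\text{Not invertible}

The MA(q) characteristic polynomial is P(z) = 1 - 0.358z - 0.964z^2.
Invertibility requires all roots to lie outside the unit circle, i.e. |z| > 1 for every root.
Set 1 + (-0.358) z + (-0.964) z^2 = 0, i.e. a z^2 + b z + c = 0 with a = -0.964, b = -0.358, c = 1.
Discriminant D = b^2 - 4ac = (-0.358)^2 - 4*(-0.964)*1 = 0.128164 - (-3.856) = 3.984164.
D >= 0, so the roots are real: z = (-b +/- sqrt(D)) / (2a) = (0.358 +/- 1.996037) / (-1.928).
  z_1 = (0.358 + 1.996037) / (-1.928) = -1.221,   |z_1| = 1.221.
  z_2 = (0.358 - 1.996037) / (-1.928) = 0.8496,   |z_2| = 0.8496.
Moduli of all roots: 1.2210, 0.8496.
All moduli strictly greater than 1? No.
Verdict: Not invertible.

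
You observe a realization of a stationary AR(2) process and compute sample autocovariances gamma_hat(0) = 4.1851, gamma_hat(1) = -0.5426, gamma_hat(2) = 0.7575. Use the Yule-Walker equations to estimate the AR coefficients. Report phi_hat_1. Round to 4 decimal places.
\hat\phi_{1} = -0.1080

The Yule-Walker equations for an AR(p) process read, in matrix form,
  Gamma_p phi = r_p,   with   (Gamma_p)_{ij} = gamma(|i - j|),
                       (r_p)_i = gamma(i),   i,j = 1..p.
Substitute the sample gammas (Toeplitz matrix and right-hand side of size 2):
  Gamma_p = [[4.1851, -0.5426], [-0.5426, 4.1851]]
  r_p     = [-0.5426, 0.7575]
Written out:
  4.1851 phi_1 - 0.5426 phi_2 = -0.5426
  -0.5426 phi_1 + 4.1851 phi_2 = 0.7575
Solve by Cramer's rule:
  det = gamma(0)^2 - gamma(1)^2 = (4.1851)^2 - (-0.5426)^2 = 17.51506201 - 0.29441476 = 17.22064725
  phi_hat_1 = [gamma(1) gamma(0) - gamma(1) gamma(2)] / det = [(-0.5426)(4.1851) - (-0.5426)(0.7575)] / 17.22064725 = -1.85981576 / 17.22064725 = -0.108
  phi_hat_2 = [gamma(0) gamma(2) - gamma(1)^2] / det = [(4.1851)(0.7575) - (-0.5426)^2] / 17.22064725 = 2.87579849 / 17.22064725 = 0.167
So phi_hat = [-0.1080, 0.1670].
Therefore phi_hat_1 = -0.1080.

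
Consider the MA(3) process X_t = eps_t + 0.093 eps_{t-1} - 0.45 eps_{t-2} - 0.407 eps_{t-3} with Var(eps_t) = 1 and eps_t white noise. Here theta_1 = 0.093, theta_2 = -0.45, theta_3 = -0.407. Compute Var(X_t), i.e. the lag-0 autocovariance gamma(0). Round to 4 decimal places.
\gamma(0) = 1.3768

For an MA(q) process X_t = eps_t + sum_i theta_i eps_{t-i} with
Var(eps_t) = sigma^2, the variance is
  gamma(0) = sigma^2 * (1 + sum_i theta_i^2).
  sum_i theta_i^2 = (0.093)^2 + (-0.45)^2 + (-0.407)^2 = 0.008649 + 0.2025 + 0.165649 = 0.376798.
  gamma(0) = 1 * (1 + 0.376798) = 1 * 1.376798 = 1.376798, which rounds to 1.3768.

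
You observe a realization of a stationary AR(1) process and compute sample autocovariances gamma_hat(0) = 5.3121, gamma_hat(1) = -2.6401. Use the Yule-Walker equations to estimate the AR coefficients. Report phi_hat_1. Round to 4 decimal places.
\hat\phi_{1} = -0.4970

The Yule-Walker equations for an AR(p) process read, in matrix form,
  Gamma_p phi = r_p,   with   (Gamma_p)_{ij} = gamma(|i - j|),
                       (r_p)_i = gamma(i),   i,j = 1..p.
Substitute the sample gammas (Toeplitz matrix and right-hand side of size 1):
  Gamma_p = [[5.3121]]
  r_p     = [-2.6401]
With p = 1 this is the single equation gamma(0) phi_1 = gamma(1):
  phi_hat_1 = gamma(1) / gamma(0) = -2.6401 / 5.3121 = -0.4970.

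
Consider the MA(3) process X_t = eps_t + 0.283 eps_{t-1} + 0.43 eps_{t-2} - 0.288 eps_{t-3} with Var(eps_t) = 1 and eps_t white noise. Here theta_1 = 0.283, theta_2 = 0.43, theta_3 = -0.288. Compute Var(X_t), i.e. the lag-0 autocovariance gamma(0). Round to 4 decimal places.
\gamma(0) = 1.3479

For an MA(q) process X_t = eps_t + sum_i theta_i eps_{t-i} with
Var(eps_t) = sigma^2, the variance is
  gamma(0) = sigma^2 * (1 + sum_i theta_i^2).
  sum_i theta_i^2 = (0.283)^2 + (0.43)^2 + (-0.288)^2 = 0.080089 + 0.1849 + 0.082944 = 0.347933.
  gamma(0) = 1 * (1 + 0.347933) = 1 * 1.347933 = 1.347933, which rounds to 1.3479.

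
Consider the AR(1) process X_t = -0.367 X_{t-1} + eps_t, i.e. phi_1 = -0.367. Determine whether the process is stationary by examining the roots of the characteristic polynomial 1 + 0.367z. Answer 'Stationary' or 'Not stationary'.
\text{Stationary}

The AR(p) characteristic polynomial is P(z) = 1 + 0.367z.
Stationarity requires all roots to lie outside the unit circle, i.e. |z| > 1 for every root.
This is linear in z: 1 + (0.367) z = 0  =>  z = -1/(0.367) = -2.724796,  |z| = 2.724796.
Moduli of all roots: 2.7248.
All moduli strictly greater than 1? Yes.
Verdict: Stationary.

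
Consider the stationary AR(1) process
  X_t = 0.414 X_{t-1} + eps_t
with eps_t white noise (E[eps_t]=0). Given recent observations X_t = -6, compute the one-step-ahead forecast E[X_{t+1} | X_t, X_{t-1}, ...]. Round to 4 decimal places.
E[X_{t+1} \mid \mathcal F_t] = -2.4840

For an AR(p) model X_t = c + sum_i phi_i X_{t-i} + eps_t, the
one-step-ahead conditional mean is
  E[X_{t+1} | X_t, ...] = c + sum_i phi_i X_{t+1-i}.
Substitute known values:
  E[X_{t+1} | ...] = (0.414) * (-6)
                   = -2.4840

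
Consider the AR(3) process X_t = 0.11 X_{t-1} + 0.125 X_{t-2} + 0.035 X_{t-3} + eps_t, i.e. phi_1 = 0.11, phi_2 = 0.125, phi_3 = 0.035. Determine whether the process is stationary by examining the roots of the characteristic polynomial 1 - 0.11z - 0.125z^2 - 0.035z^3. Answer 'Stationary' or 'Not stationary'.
\text{Stationary}

The AR(p) characteristic polynomial is P(z) = 1 - 0.11z - 0.125z^2 - 0.035z^3.
Stationarity requires all roots to lie outside the unit circle, i.e. |z| > 1 for every root.
Degree 3: look for a simple real root z0 first, then factor out (1 - z/z0) and solve the remaining quadratic.
Testing z0 = 2: P(2) = 1 + (-0.11)(2) + (-0.125)(2)^2 + (-0.035)(2)^3
  = 1 + (-0.22) + (-0.5) + (-0.28) = 0.  So z_0 = 2 is a root, |z_0| = 2.
Divide out the factor (1 - 0.5 z) = (1 - z/z0) (since 1/z0 = 0.5):
  P(z) = (1 - 0.5 z)(1 + (0.39) z + (0.07) z^2)
  [check: z-coef 0.39 - (0.5) = -0.11; z^2-coef 0.07 - (0.5)(0.39) = -0.125; z^3-coef -(0.5)(0.07) = -0.035.]
Remaining roots from the quadratic factor 1 + (0.39) z + (0.07) z^2:
  Set 1 + (0.39) z + (0.07) z^2 = 0, i.e. a z^2 + b z + c = 0 with a = 0.07, b = 0.39, c = 1.
  Discriminant D = b^2 - 4ac = (0.39)^2 - 4*(0.07)*1 = 0.1521 - (0.28) = -0.1279.
  D < 0, so the roots are the complex-conjugate pair z = (-b +/- i sqrt(-D)) / (2a) = -2.7857 +/- 2.5545i.
  For a conjugate pair |z|^2 = z * conj(z) = (product of roots) = c/a = 1/(0.07) = 14.285714, so |z| = sqrt(14.285714) = 3.7796 for both roots.
Moduli of all roots: 2.0000, 3.7796, 3.7796.
All moduli strictly greater than 1? Yes.
Verdict: Stationary.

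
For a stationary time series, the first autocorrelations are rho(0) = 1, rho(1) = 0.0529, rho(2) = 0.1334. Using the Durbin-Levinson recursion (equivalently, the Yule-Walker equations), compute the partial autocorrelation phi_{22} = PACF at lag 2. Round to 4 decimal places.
\phi_{22} = 0.1310

The PACF at lag k is phi_{kk}, the last component of the solution
to the Yule-Walker system G_k phi = r_k where
  (G_k)_{ij} = rho(|i - j|), (r_k)_i = rho(i), i,j = 1..k.
Equivalently, Durbin-Levinson gives phi_{kk} iteratively:
  phi_{11} = rho(1)
  phi_{kk} = [rho(k) - sum_{j=1..k-1} phi_{k-1,j} rho(k-j)]
            / [1 - sum_{j=1..k-1} phi_{k-1,j} rho(j)],
  phi_{k,j} = phi_{k-1,j} - phi_{kk} phi_{k-1,k-j},  j = 1..k-1.
Step k = 1:
  phi_11 = rho(1) = 0.0529.
Step k = 2:
  phi_22 = [rho(2) - phi_11 rho(1)] / [1 - phi_11 rho(1)] = [0.1334 - (0.0529)(0.0529)] / [1 - (0.0529)(0.0529)]
         = 0.13060159 / 0.99720159 = 0.131.
Therefore phi_{22} = 0.1310.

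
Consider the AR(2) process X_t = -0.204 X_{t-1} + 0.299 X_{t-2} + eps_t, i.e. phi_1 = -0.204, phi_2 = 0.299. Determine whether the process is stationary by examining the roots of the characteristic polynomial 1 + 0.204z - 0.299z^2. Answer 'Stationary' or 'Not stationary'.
\text{Stationary}

The AR(p) characteristic polynomial is P(z) = 1 + 0.204z - 0.299z^2.
Stationarity requires all roots to lie outside the unit circle, i.e. |z| > 1 for every root.
Set 1 + (0.204) z + (-0.299) z^2 = 0, i.e. a z^2 + b z + c = 0 with a = -0.299, b = 0.204, c = 1.
Discriminant D = b^2 - 4ac = (0.204)^2 - 4*(-0.299)*1 = 0.041616 - (-1.196) = 1.237616.
D >= 0, so the roots are real: z = (-b +/- sqrt(D)) / (2a) = (-0.204 +/- 1.112482) / (-0.598).
  z_1 = (-0.204 + 1.112482) / (-0.598) = -1.5192,   |z_1| = 1.5192.
  z_2 = (-0.204 - 1.112482) / (-0.598) = 2.2015,   |z_2| = 2.2015.
Moduli of all roots: 1.5192, 2.2015.
All moduli strictly greater than 1? Yes.
Verdict: Stationary.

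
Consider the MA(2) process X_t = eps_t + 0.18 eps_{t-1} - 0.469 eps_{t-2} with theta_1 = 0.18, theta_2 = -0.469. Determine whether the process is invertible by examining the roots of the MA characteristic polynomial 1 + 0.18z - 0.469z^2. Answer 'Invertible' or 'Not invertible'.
\text{Invertible}

The MA(q) characteristic polynomial is P(z) = 1 + 0.18z - 0.469z^2.
Invertibility requires all roots to lie outside the unit circle, i.e. |z| > 1 for every root.
Set 1 + (0.18) z + (-0.469) z^2 = 0, i.e. a z^2 + b z + c = 0 with a = -0.469, b = 0.18, c = 1.
Discriminant D = b^2 - 4ac = (0.18)^2 - 4*(-0.469)*1 = 0.0324 - (-1.876) = 1.9084.
D >= 0, so the roots are real: z = (-b +/- sqrt(D)) / (2a) = (-0.18 +/- 1.381449) / (-0.938).
  z_1 = (-0.18 + 1.381449) / (-0.938) = -1.2809,   |z_1| = 1.2809.
  z_2 = (-0.18 - 1.381449) / (-0.938) = 1.6647,   |z_2| = 1.6647.
Moduli of all roots: 1.2809, 1.6647.
All moduli strictly greater than 1? Yes.
Verdict: Invertible.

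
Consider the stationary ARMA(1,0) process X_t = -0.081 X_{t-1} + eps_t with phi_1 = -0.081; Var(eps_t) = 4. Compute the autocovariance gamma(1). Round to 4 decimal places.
\gamma(1) = -0.3261

Multiply the model equation by X_{t-k} and take expectations. With theta_0 = psi_0 = 1 and psi_j the MA(infinity) weights, this gives
  gamma(k) - sum_i phi_i gamma(k-i) = c_k,
  c_k = sigma^2 * sum_{j=k..q} theta_j psi_{j-k}   (c_k = 0 for k > q),
using gamma(-m) = gamma(m).
Pure AR (q = 0): c_0 = sigma^2 = 4, c_k = 0 for k >= 1.
Equations for k = 0 and k = 1 (AR order 1):
  gamma(0) = phi_1 gamma(1) + c_0
  gamma(1) = phi_1 gamma(0) + c_1
Substituting the second into the first: gamma(0) (1 - phi_1^2) = c_0 + phi_1 c_1, so
  gamma(0) = c_0 / (1 - phi_1^2) = 4 / (1 - (-0.081)^2) = 4 / 0.993439 = 4.026417.
  gamma(1) = phi_1 gamma(0) = (-0.081)(4.026417) = -0.32614.
Therefore gamma(1) = -0.3261 (to 4 decimal places).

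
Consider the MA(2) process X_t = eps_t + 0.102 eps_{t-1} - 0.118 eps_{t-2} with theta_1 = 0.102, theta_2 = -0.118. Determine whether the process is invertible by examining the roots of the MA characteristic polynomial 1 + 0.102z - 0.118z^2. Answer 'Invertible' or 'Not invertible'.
\text{Invertible}

The MA(q) characteristic polynomial is P(z) = 1 + 0.102z - 0.118z^2.
Invertibility requires all roots to lie outside the unit circle, i.e. |z| > 1 for every root.
Set 1 + (0.102) z + (-0.118) z^2 = 0, i.e. a z^2 + b z + c = 0 with a = -0.118, b = 0.102, c = 1.
Discriminant D = b^2 - 4ac = (0.102)^2 - 4*(-0.118)*1 = 0.010404 - (-0.472) = 0.482404.
D >= 0, so the roots are real: z = (-b +/- sqrt(D)) / (2a) = (-0.102 +/- 0.694553) / (-0.236).
  z_1 = (-0.102 + 0.694553) / (-0.236) = -2.5108,   |z_1| = 2.5108.
  z_2 = (-0.102 - 0.694553) / (-0.236) = 3.3752,   |z_2| = 3.3752.
Moduli of all roots: 2.5108, 3.3752.
All moduli strictly greater than 1? Yes.
Verdict: Invertible.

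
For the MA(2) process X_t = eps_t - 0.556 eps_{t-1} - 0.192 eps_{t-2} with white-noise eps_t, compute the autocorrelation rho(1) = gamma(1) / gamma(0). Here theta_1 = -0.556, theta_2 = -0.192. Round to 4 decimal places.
\rho(1) = -0.3338

For an MA(q) process with theta_0 = 1, the autocovariance is
  gamma(k) = sigma^2 * sum_{i=0..q-k} theta_i * theta_{i+k},
and rho(k) = gamma(k) / gamma(0). Sigma^2 cancels.
  numerator   = (1)*(-0.556) + (-0.556)*(-0.192) = -0.449248.
  denominator = (1)^2 + (-0.556)^2 + (-0.192)^2 = 1.346.
  rho(1) = -0.449248 / 1.346 = -0.3338.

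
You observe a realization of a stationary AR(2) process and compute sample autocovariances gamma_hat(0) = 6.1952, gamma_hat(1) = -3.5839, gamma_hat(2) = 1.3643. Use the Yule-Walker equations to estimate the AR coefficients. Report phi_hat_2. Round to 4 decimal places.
\hat\phi_{2} = -0.1720

The Yule-Walker equations for an AR(p) process read, in matrix form,
  Gamma_p phi = r_p,   with   (Gamma_p)_{ij} = gamma(|i - j|),
                       (r_p)_i = gamma(i),   i,j = 1..p.
Substitute the sample gammas (Toeplitz matrix and right-hand side of size 2):
  Gamma_p = [[6.1952, -3.5839], [-3.5839, 6.1952]]
  r_p     = [-3.5839, 1.3643]
Written out:
  6.1952 phi_1 - 3.5839 phi_2 = -3.5839
  -3.5839 phi_1 + 6.1952 phi_2 = 1.3643
Solve by Cramer's rule:
  det = gamma(0)^2 - gamma(1)^2 = (6.1952)^2 - (-3.5839)^2 = 38.38050304 - 12.84433921 = 25.53616383
  phi_hat_1 = [gamma(1) gamma(0) - gamma(1) gamma(2)] / det = [(-3.5839)(6.1952) - (-3.5839)(1.3643)] / 25.53616383 = -17.31346251 / 25.53616383 = -0.678
  phi_hat_2 = [gamma(0) gamma(2) - gamma(1)^2] / det = [(6.1952)(1.3643) - (-3.5839)^2] / 25.53616383 = -4.39222785 / 25.53616383 = -0.172
So phi_hat = [-0.6780, -0.1720].
Therefore phi_hat_2 = -0.1720.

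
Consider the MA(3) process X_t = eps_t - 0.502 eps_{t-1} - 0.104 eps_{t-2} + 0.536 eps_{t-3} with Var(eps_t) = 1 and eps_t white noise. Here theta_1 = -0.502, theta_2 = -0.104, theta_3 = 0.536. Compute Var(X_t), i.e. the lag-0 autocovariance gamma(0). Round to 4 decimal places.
\gamma(0) = 1.5501

For an MA(q) process X_t = eps_t + sum_i theta_i eps_{t-i} with
Var(eps_t) = sigma^2, the variance is
  gamma(0) = sigma^2 * (1 + sum_i theta_i^2).
  sum_i theta_i^2 = (-0.502)^2 + (-0.104)^2 + (0.536)^2 = 0.252004 + 0.010816 + 0.287296 = 0.550116.
  gamma(0) = 1 * (1 + 0.550116) = 1 * 1.550116 = 1.550116, which rounds to 1.5501.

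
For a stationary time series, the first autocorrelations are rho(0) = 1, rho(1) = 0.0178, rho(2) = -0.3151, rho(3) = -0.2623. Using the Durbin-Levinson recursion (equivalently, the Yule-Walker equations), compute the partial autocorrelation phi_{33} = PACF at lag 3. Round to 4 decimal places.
\phi_{33} = -0.2770

The PACF at lag k is phi_{kk}, the last component of the solution
to the Yule-Walker system G_k phi = r_k where
  (G_k)_{ij} = rho(|i - j|), (r_k)_i = rho(i), i,j = 1..k.
Equivalently, Durbin-Levinson gives phi_{kk} iteratively:
  phi_{11} = rho(1)
  phi_{kk} = [rho(k) - sum_{j=1..k-1} phi_{k-1,j} rho(k-j)]
            / [1 - sum_{j=1..k-1} phi_{k-1,j} rho(j)],
  phi_{k,j} = phi_{k-1,j} - phi_{kk} phi_{k-1,k-j},  j = 1..k-1.
Step k = 1:
  phi_11 = rho(1) = 0.0178.
Step k = 2:
  phi_22 = [rho(2) - phi_11 rho(1)] / [1 - phi_11 rho(1)] = [-0.3151 - (0.0178)(0.0178)] / [1 - (0.0178)(0.0178)]
         = -0.31541684 / 0.99968316 = -0.315517.
  Update: phi_21 = phi_11 - phi_22 phi_11 = 0.0178 - (-0.315517)(0.0178) = 0.023416.
Step k = 3:
  phi_33 = [rho(3) - phi_21 rho(2) - phi_22 rho(1)] / [1 - phi_21 rho(1) - phi_22 rho(2)]
    numerator   = -0.2623 - (0.023416)(-0.3151) - (-0.315517)(0.0178) = -0.24930536
    denominator = 1 - (0.023416)(0.0178) - (-0.315517)(-0.3151) = 0.90016385
  phi_33 = -0.24930536 / 0.90016385 = -0.277.
Therefore phi_{33} = -0.2770.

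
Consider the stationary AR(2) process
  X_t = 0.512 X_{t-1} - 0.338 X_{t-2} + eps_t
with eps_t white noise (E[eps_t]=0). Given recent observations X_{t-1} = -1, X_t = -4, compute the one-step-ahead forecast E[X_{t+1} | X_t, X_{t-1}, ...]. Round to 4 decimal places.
E[X_{t+1} \mid \mathcal F_t] = -1.7100

For an AR(p) model X_t = c + sum_i phi_i X_{t-i} + eps_t, the
one-step-ahead conditional mean is
  E[X_{t+1} | X_t, ...] = c + sum_i phi_i X_{t+1-i}.
Substitute known values:
  E[X_{t+1} | ...] = (0.512) * (-4) + (-0.338) * (-1)
                   = -1.7100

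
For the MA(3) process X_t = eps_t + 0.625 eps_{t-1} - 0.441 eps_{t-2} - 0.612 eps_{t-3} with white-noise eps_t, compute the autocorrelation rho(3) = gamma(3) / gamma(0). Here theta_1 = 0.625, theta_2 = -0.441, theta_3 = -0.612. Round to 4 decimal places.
\rho(3) = -0.3123

For an MA(q) process with theta_0 = 1, the autocovariance is
  gamma(k) = sigma^2 * sum_{i=0..q-k} theta_i * theta_{i+k},
and rho(k) = gamma(k) / gamma(0). Sigma^2 cancels.
  numerator   = (1)*(-0.612) = -0.612.
  denominator = (1)^2 + (0.625)^2 + (-0.441)^2 + (-0.612)^2 = 1.95965.
  rho(3) = -0.612 / 1.95965 = -0.3123.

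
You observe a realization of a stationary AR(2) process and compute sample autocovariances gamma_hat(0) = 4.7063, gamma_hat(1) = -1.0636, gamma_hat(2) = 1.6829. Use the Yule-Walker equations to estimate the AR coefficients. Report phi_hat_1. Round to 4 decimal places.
\hat\phi_{1} = -0.1530

The Yule-Walker equations for an AR(p) process read, in matrix form,
  Gamma_p phi = r_p,   with   (Gamma_p)_{ij} = gamma(|i - j|),
                       (r_p)_i = gamma(i),   i,j = 1..p.
Substitute the sample gammas (Toeplitz matrix and right-hand side of size 2):
  Gamma_p = [[4.7063, -1.0636], [-1.0636, 4.7063]]
  r_p     = [-1.0636, 1.6829]
Written out:
  4.7063 phi_1 - 1.0636 phi_2 = -1.0636
  -1.0636 phi_1 + 4.7063 phi_2 = 1.6829
Solve by Cramer's rule:
  det = gamma(0)^2 - gamma(1)^2 = (4.7063)^2 - (-1.0636)^2 = 22.14925969 - 1.13124496 = 21.01801473
  phi_hat_1 = [gamma(1) gamma(0) - gamma(1) gamma(2)] / det = [(-1.0636)(4.7063) - (-1.0636)(1.6829)] / 21.01801473 = -3.21568824 / 21.01801473 = -0.153
  phi_hat_2 = [gamma(0) gamma(2) - gamma(1)^2] / det = [(4.7063)(1.6829) - (-1.0636)^2] / 21.01801473 = 6.78898731 / 21.01801473 = 0.323
So phi_hat = [-0.1530, 0.3230].
Therefore phi_hat_1 = -0.1530.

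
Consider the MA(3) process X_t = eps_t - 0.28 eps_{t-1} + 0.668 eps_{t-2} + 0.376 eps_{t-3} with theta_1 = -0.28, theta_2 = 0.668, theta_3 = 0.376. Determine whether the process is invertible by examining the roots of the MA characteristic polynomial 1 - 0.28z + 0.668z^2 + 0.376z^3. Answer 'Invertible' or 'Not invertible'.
\text{Invertible}

The MA(q) characteristic polynomial is P(z) = 1 - 0.28z + 0.668z^2 + 0.376z^3.
Invertibility requires all roots to lie outside the unit circle, i.e. |z| > 1 for every root.
Degree 3: look for a simple real root z0 first, then factor out (1 - z/z0) and solve the remaining quadratic.
Testing z0 = -2.5: P(-2.5) = 1 + (-0.28)(-2.5) + (0.668)(-2.5)^2 + (0.376)(-2.5)^3
  = 1 + (0.7) + (4.175) + (-5.875) = 0.  So z_0 = -2.5 is a root, |z_0| = 2.5.
Divide out the factor (1 + 0.4 z) = (1 - z/z0) (since 1/z0 = -0.4):
  P(z) = (1 + 0.4 z)(1 + (-0.68) z + (0.94) z^2)
  [check: z-coef -0.68 - (-0.4) = -0.28; z^2-coef 0.94 - (-0.4)(-0.68) = 0.668; z^3-coef -(-0.4)(0.94) = 0.376.]
Remaining roots from the quadratic factor 1 + (-0.68) z + (0.94) z^2:
  Set 1 + (-0.68) z + (0.94) z^2 = 0, i.e. a z^2 + b z + c = 0 with a = 0.94, b = -0.68, c = 1.
  Discriminant D = b^2 - 4ac = (-0.68)^2 - 4*(0.94)*1 = 0.4624 - (3.76) = -3.2976.
  D < 0, so the roots are the complex-conjugate pair z = (-b +/- i sqrt(-D)) / (2a) = 0.3617 +/- 0.9659i.
  For a conjugate pair |z|^2 = z * conj(z) = (product of roots) = c/a = 1/(0.94) = 1.06383, so |z| = sqrt(1.06383) = 1.0314 for both roots.
Moduli of all roots: 2.5000, 1.0314, 1.0314.
All moduli strictly greater than 1? Yes.
Verdict: Invertible.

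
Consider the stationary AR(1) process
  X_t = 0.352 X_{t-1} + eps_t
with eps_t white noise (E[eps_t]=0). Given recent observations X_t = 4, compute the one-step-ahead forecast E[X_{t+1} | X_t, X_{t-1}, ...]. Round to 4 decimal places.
E[X_{t+1} \mid \mathcal F_t] = 1.4080

For an AR(p) model X_t = c + sum_i phi_i X_{t-i} + eps_t, the
one-step-ahead conditional mean is
  E[X_{t+1} | X_t, ...] = c + sum_i phi_i X_{t+1-i}.
Substitute known values:
  E[X_{t+1} | ...] = (0.352) * (4)
                   = 1.4080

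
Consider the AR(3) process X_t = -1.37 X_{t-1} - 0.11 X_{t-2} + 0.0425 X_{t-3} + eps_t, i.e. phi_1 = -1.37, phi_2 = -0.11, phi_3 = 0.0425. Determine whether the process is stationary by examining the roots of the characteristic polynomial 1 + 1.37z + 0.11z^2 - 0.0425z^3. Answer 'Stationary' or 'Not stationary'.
\text{Not stationary}

The AR(p) characteristic polynomial is P(z) = 1 + 1.37z + 0.11z^2 - 0.0425z^3.
Stationarity requires all roots to lie outside the unit circle, i.e. |z| > 1 for every root.
Degree 3: look for a simple real root z0 first, then factor out (1 - z/z0) and solve the remaining quadratic.
Testing z0 = -4: P(-4) = 1 + (1.37)(-4) + (0.11)(-4)^2 + (-0.0425)(-4)^3
  = 1 + (-5.48) + (1.76) + (2.72) = 0.  So z_0 = -4 is a root, |z_0| = 4.
Divide out the factor (1 + 0.25 z) = (1 - z/z0) (since 1/z0 = -0.25):
  P(z) = (1 + 0.25 z)(1 + (1.12) z + (-0.17) z^2)
  [check: z-coef 1.12 - (-0.25) = 1.37; z^2-coef -0.17 - (-0.25)(1.12) = 0.11; z^3-coef -(-0.25)(-0.17) = -0.0425.]
Remaining roots from the quadratic factor 1 + (1.12) z + (-0.17) z^2:
  Set 1 + (1.12) z + (-0.17) z^2 = 0, i.e. a z^2 + b z + c = 0 with a = -0.17, b = 1.12, c = 1.
  Discriminant D = b^2 - 4ac = (1.12)^2 - 4*(-0.17)*1 = 1.2544 - (-0.68) = 1.9344.
  D >= 0, so the roots are real: z = (-b +/- sqrt(D)) / (2a) = (-1.12 +/- 1.390827) / (-0.34).
    z_1 = (-1.12 + 1.390827) / (-0.34) = -0.7966,   |z_1| = 0.7966.
    z_2 = (-1.12 - 1.390827) / (-0.34) = 7.3848,   |z_2| = 7.3848.
Moduli of all roots: 4.0000, 0.7966, 7.3848.
All moduli strictly greater than 1? No.
Verdict: Not stationary.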